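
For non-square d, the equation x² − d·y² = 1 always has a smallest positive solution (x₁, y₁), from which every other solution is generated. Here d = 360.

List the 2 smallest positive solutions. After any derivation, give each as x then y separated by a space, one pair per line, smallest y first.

√360 → a₀=18, period (1,36); ℓ=2 even so k=1
a_0=18:  p_0=18·1+0=18,  q_0=18·0+1=1
a_1=1:  p_1=1·18+1=19,  q_1=1·1+0=1
→ (19, 1).  Check: 19²=361, 360·1²=360, difference 1.
(19+1√360)^2 = 721 + 38√360

19 1
721 38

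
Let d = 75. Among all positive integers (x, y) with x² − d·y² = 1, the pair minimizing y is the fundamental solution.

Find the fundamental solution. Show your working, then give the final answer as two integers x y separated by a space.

d=75: √d = [8; 1,1,1,16] (ℓ=4, even), read p_3/q_3
step 0: (8, 1)  from 8·(1,0) + (0,1)
…
step 2: (17, 2)  from 1·(9,1) + (8,1)
step 3: (26, 3)  from 1·(17,2) + (9,1)
(x₁, y₁) = (26, 3);  26² − 75·3² = 1 ✓

26 3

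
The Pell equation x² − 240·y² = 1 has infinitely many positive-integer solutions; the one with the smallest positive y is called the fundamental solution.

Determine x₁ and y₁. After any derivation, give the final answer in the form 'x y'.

√240 = [15; 2,30, …], period ℓ=2 (even) → k=1
step 0: (15, 1)  from 15·(1,0) + (0,1)
step 1: (31, 2)  from 2·(15,1) + (1,0)
fundamental: x₁=31, y₁=2  (since 961 − 240·4 = 1)

31 2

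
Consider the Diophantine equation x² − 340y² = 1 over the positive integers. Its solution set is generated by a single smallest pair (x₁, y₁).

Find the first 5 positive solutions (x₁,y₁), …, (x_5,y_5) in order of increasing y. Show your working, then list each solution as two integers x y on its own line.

√340 = [18; 2,3,1,1,1,…,3,2,36, …], period ℓ=14 (even) → k=13
k=0  a_k=18  p_k/q_k = 18/1
k=1  a_k=2  p_k/q_k = 37/2
k=2  a_k=3  p_k/q_k = 129/7
k=3  a_k=1  p_k/q_k = 166/9
…
k=5  a_k=1  p_k/q_k = 461/25
k=6  a_k=1  p_k/q_k = 756/41
k=7  a_k=8  p_k/q_k = 6509/353
k=8  a_k=1  p_k/q_k = 7265/394
k=9  a_k=1  p_k/q_k = 13774/747
…
k=11  a_k=1  p_k/q_k = 34813/1888
k=12  a_k=3  p_k/q_k = 125478/6805
k=13  a_k=2  p_k/q_k = 285769/15498
fundamental: x₁=285769, y₁=15498  (since 81663921361 − 340·240188004 = 1)
(285769+15498√340)^2 = 163327842721 + 8857695924√340
(285769+15498√340)^3 = 93348068572789129 + 5062509812995614√340
(285769+15498√340)^4 = 53351968415791425367681 + 2893416733491029538408√340
(285769+15498√340)^5 = 30492677324331251603220874249 + 1653697613020933530509635890√340

285769 15498
163327842721 8857695924
93348068572789129 5062509812995614
53351968415791425367681 2893416733491029538408
30492677324331251603220874249 1653697613020933530509635890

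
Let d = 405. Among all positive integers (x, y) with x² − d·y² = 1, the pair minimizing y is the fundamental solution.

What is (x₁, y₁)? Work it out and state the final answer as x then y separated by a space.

161 8

[20; 8,40] for √405; ℓ=2 ⇒ convergent index 1
a_0=20:  p_0=20·1+0=20,  q_0=20·0+1=1
a_1=8:  p_1=8·20+1=161,  q_1=8·1+0=8
(x₁, y₁) = (161, 8);  161² − 405·8² = 1 ✓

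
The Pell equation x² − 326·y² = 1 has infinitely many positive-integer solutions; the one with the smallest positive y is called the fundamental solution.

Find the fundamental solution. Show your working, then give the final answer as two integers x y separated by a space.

[18; 18,36] for √326; ℓ=2 ⇒ convergent index 1
i=0: a=18 ⇒ p=18, q=1
i=1: a=18 ⇒ p=325, q=18
→ (325, 18).  Check: 325²=105625, 326·18²=105624, difference 1.

325 18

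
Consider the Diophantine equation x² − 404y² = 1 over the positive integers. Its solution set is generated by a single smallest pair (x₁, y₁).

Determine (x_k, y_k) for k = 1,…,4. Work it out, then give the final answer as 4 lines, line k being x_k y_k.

√404 → a₀=20, period (10,40); ℓ=2 even so k=1
step 0: (20, 1)  from 20·(1,0) + (0,1)
step 1: (201, 10)  from 10·(20,1) + (1,0)
fundamental: x₁=201, y₁=10  (since 40401 − 404·100 = 1)
n=2: (201,10)∘(201,10) = (201·201+404·10·10, 201·10+10·201) = (80801,4020)
n=3: (80801,4020)∘(201,10) = (201·80801+404·10·4020, 201·4020+10·80801) = (32481801,1616030)
n=4: (32481801,1616030)∘(201,10) = (201·32481801+404·10·1616030, 201·1616030+10·32481801) = (13057603201,649640040)

201 10
80801 4020
32481801 1616030
13057603201 649640040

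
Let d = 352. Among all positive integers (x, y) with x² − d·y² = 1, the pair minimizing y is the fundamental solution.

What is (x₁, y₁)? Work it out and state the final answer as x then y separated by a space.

77617 4137

[18; 1,3,5,9,5,3,1,36] for √352; ℓ=8 ⇒ convergent index 7
step 0: (18, 1)  from 18·(1,0) + (0,1)
step 1: (19, 1)  from 1·(18,1) + (1,0)
…
step 3: (394, 21)  from 5·(75,4) + (19,1)
step 4: (3621, 193)  from 9·(394,21) + (75,4)
step 5: (18499, 986)  from 5·(3621,193) + (394,21)
step 6: (59118, 3151)  from 3·(18499,986) + (3621,193)
step 7: (77617, 4137)  from 1·(59118,3151) + (18499,986)
→ (77617, 4137).  Check: 77617²=6024398689, 352·4137²=6024398688, difference 1.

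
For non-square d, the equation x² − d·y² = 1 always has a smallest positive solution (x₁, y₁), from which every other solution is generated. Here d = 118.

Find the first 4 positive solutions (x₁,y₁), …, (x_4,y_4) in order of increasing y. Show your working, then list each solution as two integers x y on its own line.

306917 28254
188396089777 17343265836
115643925371868101 10645886241146970
70986173286526887819457 6534806934930865917144

√118 = [10; 1,6,3,2,10,2,3,6,1,20, …], period ℓ=10 (even) → k=9
k=0  a_k=10  p_k/q_k = 10/1
k=1  a_k=1  p_k/q_k = 11/1
k=2  a_k=6  p_k/q_k = 76/7
k=3  a_k=3  p_k/q_k = 239/22
k=4  a_k=2  p_k/q_k = 554/51
k=5  a_k=10  p_k/q_k = 5779/532
k=6  a_k=2  p_k/q_k = 12112/1115
k=7  a_k=3  p_k/q_k = 42115/3877
k=8  a_k=6  p_k/q_k = 264802/24377
k=9  a_k=1  p_k/q_k = 306917/28254
(x₁, y₁) = (306917, 28254);  306917² − 118·28254² = 1 ✓
n=2: (306917,28254)∘(306917,28254) = (306917·306917+118·28254·28254, 306917·28254+28254·306917) = (188396089777,17343265836)
n=3: (188396089777,17343265836)∘(306917,28254) = (306917·188396089777+118·28254·17343265836, 306917·17343265836+28254·188396089777) = (115643925371868101,10645886241146970)
n=4: (115643925371868101,10645886241146970)∘(306917,28254) = (306917·115643925371868101+118·28254·10645886241146970, 306917·10645886241146970+28254·115643925371868101) = (70986173286526887819457,6534806934930865917144)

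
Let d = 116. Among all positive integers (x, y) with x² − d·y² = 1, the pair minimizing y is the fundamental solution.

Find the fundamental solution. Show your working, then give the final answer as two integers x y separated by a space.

d=116: √d = [10; 1,3,2,1,4,1,2,3,1,20] (ℓ=10, even), read p_9/q_9
a_0=10:  p_0=10·1+0=10,  q_0=10·0+1=1
a_1=1:  p_1=1·10+1=11,  q_1=1·1+0=1
a_2=3:  p_2=3·11+10=43,  q_2=3·1+1=4
a_3=2:  p_3=2·43+11=97,  q_3=2·4+1=9
a_4=1:  p_4=1·97+43=140,  q_4=1·9+4=13
a_5=4:  p_5=4·140+97=657,  q_5=4·13+9=61
…
a_7=2:  p_7=2·797+657=2251,  q_7=2·74+61=209
a_8=3:  p_8=3·2251+797=7550,  q_8=3·209+74=701
a_9=1:  p_9=1·7550+2251=9801,  q_9=1·701+209=910
→ (9801, 910).  Check: 9801²=96059601, 116·910²=96059600, difference 1.

9801 910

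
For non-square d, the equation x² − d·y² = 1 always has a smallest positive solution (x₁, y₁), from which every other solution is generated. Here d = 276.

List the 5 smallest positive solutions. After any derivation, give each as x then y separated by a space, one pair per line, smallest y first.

[16; 1,1,1,1,2,2,2,1,1,1,1,32] for √276; ℓ=12 ⇒ convergent index 11
k=0  a_k=16  p_k/q_k = 16/1
…
k=2  a_k=1  p_k/q_k = 33/2
…
k=4  a_k=1  p_k/q_k = 83/5
k=5  a_k=2  p_k/q_k = 216/13
k=6  a_k=2  p_k/q_k = 515/31
…
k=10  a_k=1  p_k/q_k = 4768/287
k=11  a_k=1  p_k/q_k = 7775/468
(x₁, y₁) = (7775, 468);  7775² − 276·468² = 1 ✓
k=2:  x_2 = 7775·7775+276·468·468 = 120901249,  y_2 = 7775·468+468·7775 = 7277400
k=3:  x_3 = 7775·120901249+276·468·7277400 = 1880014414175,  y_3 = 7775·7277400+468·120901249 = 113163569532
k=4:  x_4 = 7775·1880014414175+276·468·113163569532 = 29234224019520001,  y_4 = 7775·113163569532+468·1880014414175 = 1759693498945200
k=5:  x_5 = 7775·29234224019520001+276·468·1759693498945200 = 454592181623521601375,  y_5 = 7775·1759693498945200+468·29234224019520001 = 27363233795434290468

7775 468
120901249 7277400
1880014414175 113163569532
29234224019520001 1759693498945200
454592181623521601375 27363233795434290468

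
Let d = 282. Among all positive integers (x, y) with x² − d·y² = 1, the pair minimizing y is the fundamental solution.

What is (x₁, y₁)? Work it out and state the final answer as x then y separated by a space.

√282 → a₀=16, period (1,3,1,4,1,3,1,32); ℓ=8 even so k=7
i=0: a=16 ⇒ p=16, q=1
i=1: a=1 ⇒ p=17, q=1
…
i=6: a=3 ⇒ p=1864, q=111
i=7: a=1 ⇒ p=2351, q=140
→ (2351, 140).  Check: 2351²=5527201, 282·140²=5527200, difference 1.

2351 140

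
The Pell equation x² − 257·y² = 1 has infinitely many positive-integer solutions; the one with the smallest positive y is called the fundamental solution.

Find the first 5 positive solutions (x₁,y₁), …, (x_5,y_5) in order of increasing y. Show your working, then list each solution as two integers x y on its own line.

513 32
526337 32832
540021249 33685600
554061275137 34561392768
568466328269313 35459955294368

√257 → a₀=16, period (32); ℓ=1 odd so k=1
step 0: (16, 1)  from 16·(1,0) + (0,1)
step 1: (513, 32)  from 32·(16,1) + (1,0)
fundamental: x₁=513, y₁=32  (since 263169 − 257·1024 = 1)
n=2: (513,32)∘(513,32) = (513·513+257·32·32, 513·32+32·513) = (526337,32832)
n=3: (526337,32832)∘(513,32) = (513·526337+257·32·32832, 513·32832+32·526337) = (540021249,33685600)
n=4: (540021249,33685600)∘(513,32) = (513·540021249+257·32·33685600, 513·33685600+32·540021249) = (554061275137,34561392768)
n=5: (554061275137,34561392768)∘(513,32) = (513·554061275137+257·32·34561392768, 513·34561392768+32·554061275137) = (568466328269313,35459955294368)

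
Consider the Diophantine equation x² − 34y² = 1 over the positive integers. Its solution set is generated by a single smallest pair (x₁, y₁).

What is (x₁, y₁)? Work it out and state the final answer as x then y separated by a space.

35 6

√34 → a₀=5, period (1,4,1,10); ℓ=4 even so k=3
k=0  a_k=5  p_k/q_k = 5/1
…
k=2  a_k=4  p_k/q_k = 29/5
k=3  a_k=1  p_k/q_k = 35/6
fundamental: x₁=35, y₁=6  (since 1225 − 34·36 = 1)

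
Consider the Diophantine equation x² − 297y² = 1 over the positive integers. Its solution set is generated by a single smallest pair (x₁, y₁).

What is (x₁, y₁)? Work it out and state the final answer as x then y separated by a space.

d=297: √d = [17; 4,3,1,1,2,1,1,3,4,34] (ℓ=10, even), read p_9/q_9
a_0=17:  p_0=17·1+0=17,  q_0=17·0+1=1
a_1=4:  p_1=4·17+1=69,  q_1=4·1+0=4
a_2=3:  p_2=3·69+17=224,  q_2=3·4+1=13
…
a_5=2:  p_5=2·517+293=1327,  q_5=2·30+17=77
a_6=1:  p_6=1·1327+517=1844,  q_6=1·77+30=107
a_7=1:  p_7=1·1844+1327=3171,  q_7=1·107+77=184
a_8=3:  p_8=3·3171+1844=11357,  q_8=3·184+107=659
a_9=4:  p_9=4·11357+3171=48599,  q_9=4·659+184=2820
fundamental: x₁=48599, y₁=2820  (since 2361862801 − 297·7952400 = 1)

48599 2820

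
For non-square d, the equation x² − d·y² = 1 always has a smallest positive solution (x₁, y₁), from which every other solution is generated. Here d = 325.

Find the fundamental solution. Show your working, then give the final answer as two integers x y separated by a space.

649 36

d=325: √d = [18; 36] (ℓ=1, odd), read p_1/q_1
i=0: a=18 ⇒ p=18, q=1
i=1: a=36 ⇒ p=649, q=36
→ (649, 36).  Check: 649²=421201, 325·36²=421200, difference 1.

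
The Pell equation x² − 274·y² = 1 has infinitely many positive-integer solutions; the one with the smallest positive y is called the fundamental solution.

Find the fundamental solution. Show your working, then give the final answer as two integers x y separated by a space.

√274 = [16; 1,1,4,4,1,1,32, …], period ℓ=7 (odd) → k=13
k=0  a_k=16  p_k/q_k = 16/1
…
k=2  a_k=1  p_k/q_k = 33/2
k=3  a_k=4  p_k/q_k = 149/9
k=4  a_k=4  p_k/q_k = 629/38
…
k=6  a_k=1  p_k/q_k = 1407/85
k=7  a_k=32  p_k/q_k = 45802/2767
k=8  a_k=1  p_k/q_k = 47209/2852
k=9  a_k=1  p_k/q_k = 93011/5619
k=10  a_k=4  p_k/q_k = 419253/25328
k=11  a_k=4  p_k/q_k = 1770023/106931
k=12  a_k=1  p_k/q_k = 2189276/132259
k=13  a_k=1  p_k/q_k = 3959299/239190
(x₁, y₁) = (3959299, 239190);  3959299² − 274·239190² = 1 ✓

3959299 239190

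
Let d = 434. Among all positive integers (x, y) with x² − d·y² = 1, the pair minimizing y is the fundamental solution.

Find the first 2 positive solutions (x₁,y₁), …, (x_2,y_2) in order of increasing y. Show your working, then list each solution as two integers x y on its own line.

d=434: √d = [20; 1,4,1,40] (ℓ=4, even), read p_3/q_3
step 0: (20, 1)  from 20·(1,0) + (0,1)
…
step 2: (104, 5)  from 4·(21,1) + (20,1)
step 3: (125, 6)  from 1·(104,5) + (21,1)
→ (125, 6).  Check: 125²=15625, 434·6²=15624, difference 1.
k=2:  x_2 = 125·125+434·6·6 = 31249,  y_2 = 125·6+6·125 = 1500

125 6
31249 1500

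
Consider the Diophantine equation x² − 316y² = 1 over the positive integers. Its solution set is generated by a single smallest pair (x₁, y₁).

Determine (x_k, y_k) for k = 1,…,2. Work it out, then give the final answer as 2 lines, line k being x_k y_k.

12799 720
327628801 18430560

[17; 1,3,2,8,2,3,1,34] for √316; ℓ=8 ⇒ convergent index 7
k=0  a_k=17  p_k/q_k = 17/1
k=1  a_k=1  p_k/q_k = 18/1
…
k=6  a_k=3  p_k/q_k = 9937/559
k=7  a_k=1  p_k/q_k = 12799/720
fundamental: x₁=12799, y₁=720  (since 163814401 − 316·518400 = 1)
(x_2, y_2) = (12799·12799 + 316·720·720, 12799·720 + 720·12799) = (327628801, 18430560)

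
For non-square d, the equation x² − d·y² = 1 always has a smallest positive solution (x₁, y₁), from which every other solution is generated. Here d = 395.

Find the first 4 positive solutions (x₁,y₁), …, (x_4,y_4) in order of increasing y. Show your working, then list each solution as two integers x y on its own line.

√395 → a₀=19, period (1,6,1,38); ℓ=4 even so k=3
k=0  a_k=19  p_k/q_k = 19/1
…
k=2  a_k=6  p_k/q_k = 139/7
k=3  a_k=1  p_k/q_k = 159/8
fundamental: x₁=159, y₁=8  (since 25281 − 395·64 = 1)
(x_2, y_2) = (159·159 + 395·8·8, 159·8 + 8·159) = (50561, 2544)
(x_3, y_3) = (159·50561 + 395·8·2544, 159·2544 + 8·50561) = (16078239, 808984)
(x_4, y_4) = (159·16078239 + 395·8·808984, 159·808984 + 8·16078239) = (5112829441, 257254368)

159 8
50561 2544
16078239 808984
5112829441 257254368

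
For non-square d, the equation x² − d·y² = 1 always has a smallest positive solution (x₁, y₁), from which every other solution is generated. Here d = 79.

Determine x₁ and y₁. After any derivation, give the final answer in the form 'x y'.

80 9

√79 = [8; 1,7,1,16, …], period ℓ=4 (even) → k=3
k=0  a_k=8  p_k/q_k = 8/1
k=1  a_k=1  p_k/q_k = 9/1
k=2  a_k=7  p_k/q_k = 71/8
k=3  a_k=1  p_k/q_k = 80/9
(x₁, y₁) = (80, 9);  80² − 79·9² = 1 ✓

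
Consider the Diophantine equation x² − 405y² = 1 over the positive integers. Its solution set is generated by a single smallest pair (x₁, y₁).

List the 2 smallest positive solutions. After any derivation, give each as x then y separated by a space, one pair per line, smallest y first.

161 8
51841 2576

√405 → a₀=20, period (8,40); ℓ=2 even so k=1
a_0=20:  p_0=20·1+0=20,  q_0=20·0+1=1
a_1=8:  p_1=8·20+1=161,  q_1=8·1+0=8
fundamental: x₁=161, y₁=8  (since 25921 − 405·64 = 1)
(x_2, y_2) = (161·161 + 405·8·8, 161·8 + 8·161) = (51841, 2576)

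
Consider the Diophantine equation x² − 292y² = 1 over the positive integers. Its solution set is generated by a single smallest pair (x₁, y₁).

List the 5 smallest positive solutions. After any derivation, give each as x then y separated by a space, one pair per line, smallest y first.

d=292: √d = [17; 11,2,1,3,8,3,1,2,11,34] (ℓ=10, even), read p_9/q_9
i=0: a=17 ⇒ p=17, q=1
…
i=2: a=2 ⇒ p=393, q=23
i=3: a=1 ⇒ p=581, q=34
…
i=5: a=8 ⇒ p=17669, q=1034
…
i=8: a=2 ⇒ p=200767, q=11749
i=9: a=11 ⇒ p=2281249, q=133500
fundamental: x₁=2281249, y₁=133500  (since 5204097000001 − 292·17822250000 = 1)
(x_2, y_2) = (2281249·2281249 + 292·133500·133500, 2281249·133500 + 133500·2281249) = (10408194000001, 609093483000)
(x_3, y_3) = (2281249·10408194000001 + 292·133500·609093483000, 2281249·609093483000 + 133500·10408194000001) = (47487364308614281249, 2778987798000400500)
(x_4, y_4) = (2281249·47487364308614281249 + 292·133500·2778987798000400500, 2281249·2778987798000400500 + 133500·47487364308614281249) = (216661004683313632776000001, 12679126270400622186966000)
(x_5, y_5) = (2281249·216661004683313632776000001 + 292·133500·12679126270400622186966000, 2281249·12679126270400622186966000 + 133500·216661004683313632776000001) = (988515400545561595548925838281249, 57848488250447518938990000667500)

2281249 133500
10408194000001 609093483000
47487364308614281249 2778987798000400500
216661004683313632776000001 12679126270400622186966000
988515400545561595548925838281249 57848488250447518938990000667500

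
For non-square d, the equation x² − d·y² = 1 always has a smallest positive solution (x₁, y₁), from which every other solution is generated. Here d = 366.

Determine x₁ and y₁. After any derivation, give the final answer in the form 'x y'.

907925 47458

√366 → a₀=19, period (7,1,1,1,2,12,2,1,1,1,7,38); ℓ=12 even so k=11
step 0: (19, 1)  from 19·(1,0) + (0,1)
…
step 2: (153, 8)  from 1·(134,7) + (19,1)
…
step 10: (119053, 6223)  from 1·(74554,3897) + (44499,2326)
step 11: (907925, 47458)  from 7·(119053,6223) + (74554,3897)
→ (907925, 47458).  Check: 907925²=824327805625, 366·47458²=824327805624, difference 1.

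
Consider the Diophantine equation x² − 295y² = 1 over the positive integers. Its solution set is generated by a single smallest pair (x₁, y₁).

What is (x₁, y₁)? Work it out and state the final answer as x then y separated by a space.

2024999 117900

√295 → a₀=17, period (5,1,2,3,2,6,2,3,2,1,5,34); ℓ=12 even so k=11
k=0  a_k=17  p_k/q_k = 17/1
…
k=2  a_k=1  p_k/q_k = 103/6
k=3  a_k=2  p_k/q_k = 292/17
…
k=6  a_k=6  p_k/q_k = 14479/843
k=7  a_k=2  p_k/q_k = 31208/1817
k=8  a_k=3  p_k/q_k = 108103/6294
k=9  a_k=2  p_k/q_k = 247414/14405
k=10  a_k=1  p_k/q_k = 355517/20699
k=11  a_k=5  p_k/q_k = 2024999/117900
(x₁, y₁) = (2024999, 117900);  2024999² − 295·117900² = 1 ✓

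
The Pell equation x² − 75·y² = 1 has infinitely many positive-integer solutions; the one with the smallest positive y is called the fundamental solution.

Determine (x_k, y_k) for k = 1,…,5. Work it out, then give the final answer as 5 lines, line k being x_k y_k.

26 3
1351 156
70226 8109
3650401 421512
189750626 21910515

[8; 1,1,1,16] for √75; ℓ=4 ⇒ convergent index 3
k=0  a_k=8  p_k/q_k = 8/1
k=1  a_k=1  p_k/q_k = 9/1
k=2  a_k=1  p_k/q_k = 17/2
k=3  a_k=1  p_k/q_k = 26/3
→ (26, 3).  Check: 26²=676, 75·3²=675, difference 1.
(26+3√75)^2 = 1351 + 156√75
(26+3√75)^3 = 70226 + 8109√75
(26+3√75)^4 = 3650401 + 421512√75
(26+3√75)^5 = 189750626 + 21910515√75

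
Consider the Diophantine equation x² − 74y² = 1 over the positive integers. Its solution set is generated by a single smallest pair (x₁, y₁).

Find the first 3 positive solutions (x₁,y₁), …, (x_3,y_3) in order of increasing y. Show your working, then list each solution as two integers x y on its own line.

3699 430
27365201 3181140
202447753299 23534073290

d=74: √d = [8; 1,1,1,1,16] (ℓ=5, odd), read p_9/q_9
step 0: (8, 1)  from 8·(1,0) + (0,1)
…
step 2: (17, 2)  from 1·(9,1) + (8,1)
step 3: (26, 3)  from 1·(17,2) + (9,1)
step 4: (43, 5)  from 1·(26,3) + (17,2)
step 5: (714, 83)  from 16·(43,5) + (26,3)
step 6: (757, 88)  from 1·(714,83) + (43,5)
step 7: (1471, 171)  from 1·(757,88) + (714,83)
step 8: (2228, 259)  from 1·(1471,171) + (757,88)
step 9: (3699, 430)  from 1·(2228,259) + (1471,171)
fundamental: x₁=3699, y₁=430  (since 13682601 − 74·184900 = 1)
(x_2, y_2) = (3699·3699 + 74·430·430, 3699·430 + 430·3699) = (27365201, 3181140)
(x_3, y_3) = (3699·27365201 + 74·430·3181140, 3699·3181140 + 430·27365201) = (202447753299, 23534073290)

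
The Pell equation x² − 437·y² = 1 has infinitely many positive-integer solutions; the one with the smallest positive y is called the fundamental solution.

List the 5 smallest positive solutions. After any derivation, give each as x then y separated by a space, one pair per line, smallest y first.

4599 220
42301601 2023560
389090121399 18612704660
3578850894326401 171199655439120
32918270136924114999 1574694412116321100

√437 → a₀=20, period (1,9,2,9,1,40); ℓ=6 even so k=5
a_0=20:  p_0=20·1+0=20,  q_0=20·0+1=1
a_1=1:  p_1=1·20+1=21,  q_1=1·1+0=1
…
a_3=2:  p_3=2·209+21=439,  q_3=2·10+1=21
a_4=9:  p_4=9·439+209=4160,  q_4=9·21+10=199
a_5=1:  p_5=1·4160+439=4599,  q_5=1·199+21=220
(x₁, y₁) = (4599, 220);  4599² − 437·220² = 1 ✓
(x_2, y_2) = (4599·4599 + 437·220·220, 4599·220 + 220·4599) = (42301601, 2023560)
(x_3, y_3) = (4599·42301601 + 437·220·2023560, 4599·2023560 + 220·42301601) = (389090121399, 18612704660)
(x_4, y_4) = (4599·389090121399 + 437·220·18612704660, 4599·18612704660 + 220·389090121399) = (3578850894326401, 171199655439120)
(x_5, y_5) = (4599·3578850894326401 + 437·220·171199655439120, 4599·171199655439120 + 220·3578850894326401) = (32918270136924114999, 1574694412116321100)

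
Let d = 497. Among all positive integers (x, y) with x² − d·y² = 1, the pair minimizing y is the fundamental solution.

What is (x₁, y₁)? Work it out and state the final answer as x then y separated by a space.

√497 → a₀=22, period (3,2,2,5,6,5,2,2,3,44); ℓ=10 even so k=9
step 0: (22, 1)  from 22·(1,0) + (0,1)
…
step 2: (156, 7)  from 2·(67,3) + (22,1)
step 3: (379, 17)  from 2·(156,7) + (67,3)
step 4: (2051, 92)  from 5·(379,17) + (156,7)
…
step 6: (65476, 2937)  from 5·(12685,569) + (2051,92)
step 7: (143637, 6443)  from 2·(65476,2937) + (12685,569)
step 8: (352750, 15823)  from 2·(143637,6443) + (65476,2937)
step 9: (1201887, 53912)  from 3·(352750,15823) + (143637,6443)
→ (1201887, 53912).  Check: 1201887²=1444532360769, 497·53912²=1444532360768, difference 1.

1201887 53912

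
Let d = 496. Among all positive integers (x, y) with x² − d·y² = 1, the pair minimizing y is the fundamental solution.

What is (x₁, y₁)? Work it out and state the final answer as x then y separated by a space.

d=496: √d = [22; 3,1,2,4,1,…,1,3,44] (ℓ=16, even), read p_15/q_15
k=0  a_k=22  p_k/q_k = 22/1
…
k=2  a_k=1  p_k/q_k = 89/4
…
k=4  a_k=4  p_k/q_k = 1069/48
k=5  a_k=1  p_k/q_k = 1314/59
…
k=7  a_k=2  p_k/q_k = 6080/273
k=8  a_k=2  p_k/q_k = 14543/653
…
k=14  a_k=1  p_k/q_k = 1252502/56239
k=15  a_k=3  p_k/q_k = 4620799/207480
fundamental: x₁=4620799, y₁=207480  (since 21351783398401 − 496·43047950400 = 1)

4620799 207480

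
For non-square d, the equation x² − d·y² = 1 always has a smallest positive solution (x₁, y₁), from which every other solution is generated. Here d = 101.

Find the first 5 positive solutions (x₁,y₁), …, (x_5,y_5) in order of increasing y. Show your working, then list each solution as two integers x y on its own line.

201 20
80801 8040
32481801 3232060
13057603201 1299280080
5249124005001 522307360100

[10; 20] for √101; ℓ=1 ⇒ convergent index 1
a_0=10:  p_0=10·1+0=10,  q_0=10·0+1=1
a_1=20:  p_1=20·10+1=201,  q_1=20·1+0=20
→ (201, 20).  Check: 201²=40401, 101·20²=40400, difference 1.
k=2:  x_2 = 201·201+101·20·20 = 80801,  y_2 = 201·20+20·201 = 8040
k=3:  x_3 = 201·80801+101·20·8040 = 32481801,  y_3 = 201·8040+20·80801 = 3232060
k=4:  x_4 = 201·32481801+101·20·3232060 = 13057603201,  y_4 = 201·3232060+20·32481801 = 1299280080
k=5:  x_5 = 201·13057603201+101·20·1299280080 = 5249124005001,  y_5 = 201·1299280080+20·13057603201 = 522307360100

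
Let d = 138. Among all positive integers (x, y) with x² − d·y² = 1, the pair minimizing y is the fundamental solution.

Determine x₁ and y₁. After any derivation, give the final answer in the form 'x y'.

d=138: √d = [11; 1,2,1,22] (ℓ=4, even), read p_3/q_3
step 0: (11, 1)  from 11·(1,0) + (0,1)
…
step 2: (35, 3)  from 2·(12,1) + (11,1)
step 3: (47, 4)  from 1·(35,3) + (12,1)
(x₁, y₁) = (47, 4);  47² − 138·4² = 1 ✓

47 4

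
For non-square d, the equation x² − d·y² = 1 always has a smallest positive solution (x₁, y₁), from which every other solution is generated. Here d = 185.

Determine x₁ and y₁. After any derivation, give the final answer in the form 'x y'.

9249 680

d=185: √d = [13; 1,1,1,1,26] (ℓ=5, odd), read p_9/q_9
a_0=13:  p_0=13·1+0=13,  q_0=13·0+1=1
…
a_4=1:  p_4=1·41+27=68,  q_4=1·3+2=5
a_5=26:  p_5=26·68+41=1809,  q_5=26·5+3=133
a_6=1:  p_6=1·1809+68=1877,  q_6=1·133+5=138
a_7=1:  p_7=1·1877+1809=3686,  q_7=1·138+133=271
a_8=1:  p_8=1·3686+1877=5563,  q_8=1·271+138=409
a_9=1:  p_9=1·5563+3686=9249,  q_9=1·409+271=680
(x₁, y₁) = (9249, 680);  9249² − 185·680² = 1 ✓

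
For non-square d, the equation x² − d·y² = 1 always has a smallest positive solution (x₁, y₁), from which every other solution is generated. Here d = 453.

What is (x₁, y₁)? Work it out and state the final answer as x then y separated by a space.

[21; 3,1,1,10,14,10,1,1,3,42] for √453; ℓ=10 ⇒ convergent index 9
k=0  a_k=21  p_k/q_k = 21/1
k=1  a_k=3  p_k/q_k = 64/3
k=2  a_k=1  p_k/q_k = 85/4
k=3  a_k=1  p_k/q_k = 149/7
k=4  a_k=10  p_k/q_k = 1575/74
k=5  a_k=14  p_k/q_k = 22199/1043
k=6  a_k=10  p_k/q_k = 223565/10504
k=7  a_k=1  p_k/q_k = 245764/11547
k=8  a_k=1  p_k/q_k = 469329/22051
k=9  a_k=3  p_k/q_k = 1653751/77700
(x₁, y₁) = (1653751, 77700);  1653751² − 453·77700² = 1 ✓

1653751 77700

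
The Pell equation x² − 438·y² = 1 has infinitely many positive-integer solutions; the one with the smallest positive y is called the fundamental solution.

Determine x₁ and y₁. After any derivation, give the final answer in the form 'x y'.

293 14

√438 → a₀=20, period (1,12,1,40); ℓ=4 even so k=3
a_0=20:  p_0=20·1+0=20,  q_0=20·0+1=1
a_1=1:  p_1=1·20+1=21,  q_1=1·1+0=1
a_2=12:  p_2=12·21+20=272,  q_2=12·1+1=13
a_3=1:  p_3=1·272+21=293,  q_3=1·13+1=14
fundamental: x₁=293, y₁=14  (since 85849 − 438·196 = 1)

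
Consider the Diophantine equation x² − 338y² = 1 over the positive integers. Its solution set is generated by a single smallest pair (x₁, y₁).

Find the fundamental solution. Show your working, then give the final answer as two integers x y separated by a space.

[18; 2,1,1,2,36] for √338; ℓ=5 ⇒ convergent index 9
a_0=18:  p_0=18·1+0=18,  q_0=18·0+1=1
a_1=2:  p_1=2·18+1=37,  q_1=2·1+0=2
…
a_3=1:  p_3=1·55+37=92,  q_3=1·3+2=5
…
a_6=2:  p_6=2·8696+239=17631,  q_6=2·473+13=959
a_7=1:  p_7=1·17631+8696=26327,  q_7=1·959+473=1432
a_8=1:  p_8=1·26327+17631=43958,  q_8=1·1432+959=2391
a_9=2:  p_9=2·43958+26327=114243,  q_9=2·2391+1432=6214
fundamental: x₁=114243, y₁=6214  (since 13051463049 − 338·38613796 = 1)

114243 6214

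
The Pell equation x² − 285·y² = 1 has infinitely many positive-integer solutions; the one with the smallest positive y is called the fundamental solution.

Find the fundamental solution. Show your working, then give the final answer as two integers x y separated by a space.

√285 → a₀=16, period (1,7,2,7,1,32); ℓ=6 even so k=5
i=0: a=16 ⇒ p=16, q=1
…
i=2: a=7 ⇒ p=135, q=8
…
i=4: a=7 ⇒ p=2144, q=127
i=5: a=1 ⇒ p=2431, q=144
→ (2431, 144).  Check: 2431²=5909761, 285·144²=5909760, difference 1.

2431 144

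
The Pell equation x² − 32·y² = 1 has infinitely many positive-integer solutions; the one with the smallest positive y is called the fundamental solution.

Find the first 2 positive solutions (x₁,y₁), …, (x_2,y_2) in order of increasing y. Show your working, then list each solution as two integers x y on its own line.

d=32: √d = [5; 1,1,1,10] (ℓ=4, even), read p_3/q_3
k=0  a_k=5  p_k/q_k = 5/1
k=1  a_k=1  p_k/q_k = 6/1
k=2  a_k=1  p_k/q_k = 11/2
k=3  a_k=1  p_k/q_k = 17/3
fundamental: x₁=17, y₁=3  (since 289 − 32·9 = 1)
(17+3√32)^2 = 577 + 102√32

17 3
577 102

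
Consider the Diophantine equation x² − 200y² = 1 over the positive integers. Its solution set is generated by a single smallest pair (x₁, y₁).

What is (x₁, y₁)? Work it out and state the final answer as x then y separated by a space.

99 7

√200 = [14; 7,28, …], period ℓ=2 (even) → k=1
k=0  a_k=14  p_k/q_k = 14/1
k=1  a_k=7  p_k/q_k = 99/7
fundamental: x₁=99, y₁=7  (since 9801 − 200·49 = 1)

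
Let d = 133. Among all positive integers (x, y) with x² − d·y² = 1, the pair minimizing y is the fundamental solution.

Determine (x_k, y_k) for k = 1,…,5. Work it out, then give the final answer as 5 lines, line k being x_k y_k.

2588599 224460
13401689565601 1162073863080
69383200415647777399 6016286479789825380
359210566425477440164982401 31147506330593762303822160
1859704226076779569066850908714999 161256807479731348725343689282300

[11; 1,1,7,5,1,…,1,1,22] for √133; ℓ=16 ⇒ convergent index 15
a_0=11:  p_0=11·1+0=11,  q_0=11·0+1=1
…
a_3=7:  p_3=7·23+12=173,  q_3=7·2+1=15
a_4=5:  p_4=5·173+23=888,  q_4=5·15+2=77
…
a_6=1:  p_6=1·1061+888=1949,  q_6=1·92+77=169
…
a_11=1:  p_11=1·18948+10979=29927,  q_11=1·1643+952=2595
a_12=5:  p_12=5·29927+18948=168583,  q_12=5·2595+1643=14618
…
a_14=1:  p_14=1·1210008+168583=1378591,  q_14=1·104921+14618=119539
a_15=1:  p_15=1·1378591+1210008=2588599,  q_15=1·119539+104921=224460
fundamental: x₁=2588599, y₁=224460  (since 6700844782801 − 133·50382291600 = 1)
k=2:  x_2 = 2588599·2588599+133·224460·224460 = 13401689565601,  y_2 = 2588599·224460+224460·2588599 = 1162073863080
k=3:  x_3 = 2588599·13401689565601+133·224460·1162073863080 = 69383200415647777399,  y_3 = 2588599·1162073863080+224460·13401689565601 = 6016286479789825380
k=4:  x_4 = 2588599·69383200415647777399+133·224460·6016286479789825380 = 359210566425477440164982401,  y_4 = 2588599·6016286479789825380+224460·69383200415647777399 = 31147506330593762303822160
k=5:  x_5 = 2588599·359210566425477440164982401+133·224460·31147506330593762303822160 = 1859704226076779569066850908714999,  y_5 = 2588599·31147506330593762303822160+224460·359210566425477440164982401 = 161256807479731348725343689282300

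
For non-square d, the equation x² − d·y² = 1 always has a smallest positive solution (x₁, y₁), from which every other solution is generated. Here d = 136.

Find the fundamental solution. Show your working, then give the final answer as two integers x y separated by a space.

√136 → a₀=11, period (1,1,1,22); ℓ=4 even so k=3
k=0  a_k=11  p_k/q_k = 11/1
k=1  a_k=1  p_k/q_k = 12/1
k=2  a_k=1  p_k/q_k = 23/2
k=3  a_k=1  p_k/q_k = 35/3
fundamental: x₁=35, y₁=3  (since 1225 − 136·9 = 1)

35 3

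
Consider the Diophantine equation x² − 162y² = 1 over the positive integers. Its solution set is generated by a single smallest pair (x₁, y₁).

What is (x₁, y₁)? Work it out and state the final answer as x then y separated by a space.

[12; 1,2,1,2,12,2,1,2,1,24] for √162; ℓ=10 ⇒ convergent index 9
k=0  a_k=12  p_k/q_k = 12/1
k=1  a_k=1  p_k/q_k = 13/1
…
k=5  a_k=12  p_k/q_k = 1731/136
k=6  a_k=2  p_k/q_k = 3602/283
k=7  a_k=1  p_k/q_k = 5333/419
k=8  a_k=2  p_k/q_k = 14268/1121
k=9  a_k=1  p_k/q_k = 19601/1540
fundamental: x₁=19601, y₁=1540  (since 384199201 − 162·2371600 = 1)

19601 1540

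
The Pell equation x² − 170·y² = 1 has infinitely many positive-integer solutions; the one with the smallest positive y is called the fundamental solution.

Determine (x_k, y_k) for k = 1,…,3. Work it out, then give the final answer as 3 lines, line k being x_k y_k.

d=170: √d = [13; 26] (ℓ=1, odd), read p_1/q_1
a_0=13:  p_0=13·1+0=13,  q_0=13·0+1=1
a_1=26:  p_1=26·13+1=339,  q_1=26·1+0=26
(x₁, y₁) = (339, 26);  339² − 170·26² = 1 ✓
(339+26√170)^2 = 229841 + 17628√170
(339+26√170)^3 = 155831859 + 11951758√170

339 26
229841 17628
155831859 11951758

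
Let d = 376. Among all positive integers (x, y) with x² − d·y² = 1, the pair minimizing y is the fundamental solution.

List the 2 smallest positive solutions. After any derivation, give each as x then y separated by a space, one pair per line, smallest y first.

2143295 110532
9187426914049 473805365880

√376 → a₀=19, period (2,1,1,3,1,…,1,2,38); ℓ=16 even so k=15
k=0  a_k=19  p_k/q_k = 19/1
k=1  a_k=2  p_k/q_k = 39/2
…
k=3  a_k=1  p_k/q_k = 97/5
…
k=5  a_k=1  p_k/q_k = 446/23
…
k=7  a_k=2  p_k/q_k = 2928/151
…
k=10  a_k=2  p_k/q_k = 70621/3642
k=11  a_k=1  p_k/q_k = 99455/5129
k=12  a_k=3  p_k/q_k = 368986/19029
…
k=14  a_k=1  p_k/q_k = 837427/43187
k=15  a_k=2  p_k/q_k = 2143295/110532
(x₁, y₁) = (2143295, 110532);  2143295² − 376·110532² = 1 ✓
(x_2, y_2) = (2143295·2143295 + 376·110532·110532, 2143295·110532 + 110532·2143295) = (9187426914049, 473805365880)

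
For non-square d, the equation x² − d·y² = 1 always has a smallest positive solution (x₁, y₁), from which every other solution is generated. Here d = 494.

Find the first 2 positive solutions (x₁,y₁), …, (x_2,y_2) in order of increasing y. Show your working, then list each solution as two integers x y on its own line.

[22; 4,2,2,1,2,1,2,2,4,44] for √494; ℓ=10 ⇒ convergent index 9
step 0: (22, 1)  from 22·(1,0) + (0,1)
step 1: (89, 4)  from 4·(22,1) + (1,0)
…
step 4: (689, 31)  from 1·(489,22) + (200,9)
step 5: (1867, 84)  from 2·(689,31) + (489,22)
…
step 7: (6979, 314)  from 2·(2556,115) + (1867,84)
step 8: (16514, 743)  from 2·(6979,314) + (2556,115)
step 9: (73035, 3286)  from 4·(16514,743) + (6979,314)
(x₁, y₁) = (73035, 3286);  73035² − 494·3286² = 1 ✓
(x_2, y_2) = (73035·73035 + 494·3286·3286, 73035·3286 + 3286·73035) = (10668222449, 479986020)

73035 3286
10668222449 479986020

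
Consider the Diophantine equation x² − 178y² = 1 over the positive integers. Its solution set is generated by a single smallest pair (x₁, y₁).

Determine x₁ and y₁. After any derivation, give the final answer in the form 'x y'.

√178 → a₀=13, period (2,1,12,1,2,26); ℓ=6 even so k=5
k=0  a_k=13  p_k/q_k = 13/1
k=1  a_k=2  p_k/q_k = 27/2
…
k=4  a_k=1  p_k/q_k = 547/41
k=5  a_k=2  p_k/q_k = 1601/120
(x₁, y₁) = (1601, 120);  1601² − 178·120² = 1 ✓

1601 120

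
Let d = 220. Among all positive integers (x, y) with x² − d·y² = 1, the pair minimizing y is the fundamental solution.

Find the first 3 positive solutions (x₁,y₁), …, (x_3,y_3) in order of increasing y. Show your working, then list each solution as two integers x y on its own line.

89 6
15841 1068
2819609 190098

√220 → a₀=14, period (1,4,1,28); ℓ=4 even so k=3
k=0  a_k=14  p_k/q_k = 14/1
k=1  a_k=1  p_k/q_k = 15/1
k=2  a_k=4  p_k/q_k = 74/5
k=3  a_k=1  p_k/q_k = 89/6
(x₁, y₁) = (89, 6);  89² − 220·6² = 1 ✓
(89+6√220)^2 = 15841 + 1068√220
(89+6√220)^3 = 2819609 + 190098√220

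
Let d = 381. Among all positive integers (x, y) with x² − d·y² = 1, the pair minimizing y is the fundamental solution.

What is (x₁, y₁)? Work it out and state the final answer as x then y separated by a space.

√381 = [19; 1,1,12,1,1,38, …], period ℓ=6 (even) → k=5
step 0: (19, 1)  from 19·(1,0) + (0,1)
step 1: (20, 1)  from 1·(19,1) + (1,0)
step 2: (39, 2)  from 1·(20,1) + (19,1)
step 3: (488, 25)  from 12·(39,2) + (20,1)
step 4: (527, 27)  from 1·(488,25) + (39,2)
step 5: (1015, 52)  from 1·(527,27) + (488,25)
→ (1015, 52).  Check: 1015²=1030225, 381·52²=1030224, difference 1.

1015 52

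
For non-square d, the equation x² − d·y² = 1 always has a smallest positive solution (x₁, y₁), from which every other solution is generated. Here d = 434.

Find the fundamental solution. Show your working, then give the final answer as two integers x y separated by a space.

√434 → a₀=20, period (1,4,1,40); ℓ=4 even so k=3
a_0=20:  p_0=20·1+0=20,  q_0=20·0+1=1
a_1=1:  p_1=1·20+1=21,  q_1=1·1+0=1
a_2=4:  p_2=4·21+20=104,  q_2=4·1+1=5
a_3=1:  p_3=1·104+21=125,  q_3=1·5+1=6
(x₁, y₁) = (125, 6);  125² − 434·6² = 1 ✓

125 6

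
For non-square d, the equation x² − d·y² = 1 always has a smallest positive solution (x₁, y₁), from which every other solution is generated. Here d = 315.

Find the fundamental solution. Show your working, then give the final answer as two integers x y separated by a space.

√315 = [17; 1,2,1,34, …], period ℓ=4 (even) → k=3
k=0  a_k=17  p_k/q_k = 17/1
k=1  a_k=1  p_k/q_k = 18/1
k=2  a_k=2  p_k/q_k = 53/3
k=3  a_k=1  p_k/q_k = 71/4
fundamental: x₁=71, y₁=4  (since 5041 − 315·16 = 1)

71 4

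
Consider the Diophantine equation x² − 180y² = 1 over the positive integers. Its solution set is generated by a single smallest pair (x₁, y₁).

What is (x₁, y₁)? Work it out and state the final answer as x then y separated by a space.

√180 = [13; 2,2,2,26, …], period ℓ=4 (even) → k=3
k=0  a_k=13  p_k/q_k = 13/1
k=1  a_k=2  p_k/q_k = 27/2
k=2  a_k=2  p_k/q_k = 67/5
k=3  a_k=2  p_k/q_k = 161/12
fundamental: x₁=161, y₁=12  (since 25921 − 180·144 = 1)

161 12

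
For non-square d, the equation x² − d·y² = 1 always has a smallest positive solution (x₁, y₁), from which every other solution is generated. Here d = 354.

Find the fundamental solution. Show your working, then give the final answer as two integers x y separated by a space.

d=354: √d = [18; 1,4,2,2,18,2,2,4,1,36] (ℓ=10, even), read p_9/q_9
a_0=18:  p_0=18·1+0=18,  q_0=18·0+1=1
a_1=1:  p_1=1·18+1=19,  q_1=1·1+0=1
a_2=4:  p_2=4·19+18=94,  q_2=4·1+1=5
a_3=2:  p_3=2·94+19=207,  q_3=2·5+1=11
a_4=2:  p_4=2·207+94=508,  q_4=2·11+5=27
a_5=18:  p_5=18·508+207=9351,  q_5=18·27+11=497
a_6=2:  p_6=2·9351+508=19210,  q_6=2·497+27=1021
a_7=2:  p_7=2·19210+9351=47771,  q_7=2·1021+497=2539
a_8=4:  p_8=4·47771+19210=210294,  q_8=4·2539+1021=11177
a_9=1:  p_9=1·210294+47771=258065,  q_9=1·11177+2539=13716
(x₁, y₁) = (258065, 13716);  258065² − 354·13716² = 1 ✓

258065 13716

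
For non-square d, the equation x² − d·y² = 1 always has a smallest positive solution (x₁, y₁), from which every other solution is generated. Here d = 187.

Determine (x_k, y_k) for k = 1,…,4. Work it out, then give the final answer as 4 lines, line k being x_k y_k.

1682 123
5658247 413772
19034341226 1391928885
64031518226017 4682448355368

d=187: √d = [13; 1,2,13,2,1,26] (ℓ=6, even), read p_5/q_5
step 0: (13, 1)  from 13·(1,0) + (0,1)
step 1: (14, 1)  from 1·(13,1) + (1,0)
step 2: (41, 3)  from 2·(14,1) + (13,1)
…
step 4: (1135, 83)  from 2·(547,40) + (41,3)
step 5: (1682, 123)  from 1·(1135,83) + (547,40)
fundamental: x₁=1682, y₁=123  (since 2829124 − 187·15129 = 1)
n=2: (1682,123)∘(1682,123) = (1682·1682+187·123·123, 1682·123+123·1682) = (5658247,413772)
n=3: (5658247,413772)∘(1682,123) = (1682·5658247+187·123·413772, 1682·413772+123·5658247) = (19034341226,1391928885)
n=4: (19034341226,1391928885)∘(1682,123) = (1682·19034341226+187·123·1391928885, 1682·1391928885+123·19034341226) = (64031518226017,4682448355368)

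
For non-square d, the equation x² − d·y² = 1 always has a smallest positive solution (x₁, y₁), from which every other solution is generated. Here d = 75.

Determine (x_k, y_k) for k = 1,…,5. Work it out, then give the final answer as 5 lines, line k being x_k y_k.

26 3
1351 156
70226 8109
3650401 421512
189750626 21910515

√75 → a₀=8, period (1,1,1,16); ℓ=4 even so k=3
a_0=8:  p_0=8·1+0=8,  q_0=8·0+1=1
…
a_2=1:  p_2=1·9+8=17,  q_2=1·1+1=2
a_3=1:  p_3=1·17+9=26,  q_3=1·2+1=3
(x₁, y₁) = (26, 3);  26² − 75·3² = 1 ✓
k=2:  x_2 = 26·26+75·3·3 = 1351,  y_2 = 26·3+3·26 = 156
k=3:  x_3 = 26·1351+75·3·156 = 70226,  y_3 = 26·156+3·1351 = 8109
k=4:  x_4 = 26·70226+75·3·8109 = 3650401,  y_4 = 26·8109+3·70226 = 421512
k=5:  x_5 = 26·3650401+75·3·421512 = 189750626,  y_5 = 26·421512+3·3650401 = 21910515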